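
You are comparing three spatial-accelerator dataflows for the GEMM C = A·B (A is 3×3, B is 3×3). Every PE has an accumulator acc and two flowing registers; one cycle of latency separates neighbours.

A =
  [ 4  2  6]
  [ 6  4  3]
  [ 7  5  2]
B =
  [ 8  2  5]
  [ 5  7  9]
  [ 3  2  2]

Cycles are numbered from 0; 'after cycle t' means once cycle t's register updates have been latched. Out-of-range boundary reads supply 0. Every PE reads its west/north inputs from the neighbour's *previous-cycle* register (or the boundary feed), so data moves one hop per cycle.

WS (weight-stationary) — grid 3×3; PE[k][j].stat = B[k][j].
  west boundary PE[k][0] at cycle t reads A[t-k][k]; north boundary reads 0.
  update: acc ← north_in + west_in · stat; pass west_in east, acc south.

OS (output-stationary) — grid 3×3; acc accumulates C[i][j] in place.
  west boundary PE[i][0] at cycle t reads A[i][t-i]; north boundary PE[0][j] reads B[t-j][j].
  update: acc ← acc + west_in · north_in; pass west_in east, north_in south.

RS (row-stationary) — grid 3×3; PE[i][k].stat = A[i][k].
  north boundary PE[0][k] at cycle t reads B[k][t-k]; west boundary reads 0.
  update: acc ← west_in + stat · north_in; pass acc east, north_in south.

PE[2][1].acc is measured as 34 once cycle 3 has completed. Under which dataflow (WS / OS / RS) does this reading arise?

dataflow = WS

WS [3×3] PE[2][1] across cycles:
  c0 r2c1: 0 / 0 / 0
  c1 r2c1: 0 / 0 / 0
  c2 r2c1: 0 / 0 / 0
  c3 r2c1: 34 / 6 / 34
OS [3×3] PE[2][1] across cycles:
  c0 r2c1: 0 / 0 / 0
  c1 r2c1: 0 / 0 / 0
  c2 r2c1: 0 / 0 / 0
  c3 r2c1: 14 / 7 / 2
RS [3×3] PE[2][1] across cycles:
  c0 r2c1: 0 / 0 / 0
  c1 r2c1: 0 / 0 / 0
  c2 r2c1: 0 / 0 / 0
  c3 r2c1: 81 / 81 / 5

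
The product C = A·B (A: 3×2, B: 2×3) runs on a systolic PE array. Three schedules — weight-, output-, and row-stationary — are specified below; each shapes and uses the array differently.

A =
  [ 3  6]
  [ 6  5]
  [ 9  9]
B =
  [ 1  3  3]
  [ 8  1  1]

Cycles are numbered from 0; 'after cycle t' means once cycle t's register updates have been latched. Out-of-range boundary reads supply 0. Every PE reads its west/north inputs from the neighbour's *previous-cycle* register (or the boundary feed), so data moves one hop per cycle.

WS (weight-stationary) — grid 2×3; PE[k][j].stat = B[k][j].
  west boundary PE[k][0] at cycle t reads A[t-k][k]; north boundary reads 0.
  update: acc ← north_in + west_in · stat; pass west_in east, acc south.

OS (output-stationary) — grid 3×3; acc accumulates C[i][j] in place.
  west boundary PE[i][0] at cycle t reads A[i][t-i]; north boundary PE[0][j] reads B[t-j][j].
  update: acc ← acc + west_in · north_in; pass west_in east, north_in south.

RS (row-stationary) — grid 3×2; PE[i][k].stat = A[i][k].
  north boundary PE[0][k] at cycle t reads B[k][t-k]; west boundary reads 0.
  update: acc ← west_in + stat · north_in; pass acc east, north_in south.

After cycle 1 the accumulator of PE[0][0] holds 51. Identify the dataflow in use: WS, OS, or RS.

Under WS (2×3), PE[0][0]:
  t=0 PE[0][0]: acc=3 h=3 v=3
  t=1 PE[0][0]: acc=6 h=6 v=6
Under OS (3×3), PE[0][0]:
  t=0 PE[0][0]: acc=3 h=3 v=1
  t=1 PE[0][0]: acc=51 h=6 v=8
Under RS (3×2), PE[0][0]:
  t=0 PE[0][0]: acc=3 h=3 v=1
  t=1 PE[0][0]: acc=9 h=9 v=3

dataflow = OS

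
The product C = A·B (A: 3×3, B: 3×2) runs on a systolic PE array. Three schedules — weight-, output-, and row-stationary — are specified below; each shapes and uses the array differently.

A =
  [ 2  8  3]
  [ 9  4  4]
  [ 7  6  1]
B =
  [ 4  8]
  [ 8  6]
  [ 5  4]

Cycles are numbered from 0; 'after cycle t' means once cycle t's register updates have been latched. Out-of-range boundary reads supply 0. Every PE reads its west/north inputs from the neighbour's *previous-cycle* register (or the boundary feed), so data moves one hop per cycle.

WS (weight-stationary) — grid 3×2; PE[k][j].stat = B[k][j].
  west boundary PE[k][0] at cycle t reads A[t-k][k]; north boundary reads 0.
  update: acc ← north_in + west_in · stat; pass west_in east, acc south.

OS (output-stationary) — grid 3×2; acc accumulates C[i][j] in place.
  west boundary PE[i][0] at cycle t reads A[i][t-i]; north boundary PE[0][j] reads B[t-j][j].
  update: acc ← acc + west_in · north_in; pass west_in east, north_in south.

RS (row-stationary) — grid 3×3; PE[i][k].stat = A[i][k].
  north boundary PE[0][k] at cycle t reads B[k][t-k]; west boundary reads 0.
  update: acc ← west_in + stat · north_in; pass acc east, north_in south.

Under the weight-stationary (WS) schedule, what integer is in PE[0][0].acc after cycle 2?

WS (3×2). Following PE[0][0] plus its west/north inputs:
  c0 r0c0: 8 / 2 / 8
  c1 r0c0: 36 / 9 / 36
  c2 r0c0: 28 / 7 / 28

PE[0][0].acc = 28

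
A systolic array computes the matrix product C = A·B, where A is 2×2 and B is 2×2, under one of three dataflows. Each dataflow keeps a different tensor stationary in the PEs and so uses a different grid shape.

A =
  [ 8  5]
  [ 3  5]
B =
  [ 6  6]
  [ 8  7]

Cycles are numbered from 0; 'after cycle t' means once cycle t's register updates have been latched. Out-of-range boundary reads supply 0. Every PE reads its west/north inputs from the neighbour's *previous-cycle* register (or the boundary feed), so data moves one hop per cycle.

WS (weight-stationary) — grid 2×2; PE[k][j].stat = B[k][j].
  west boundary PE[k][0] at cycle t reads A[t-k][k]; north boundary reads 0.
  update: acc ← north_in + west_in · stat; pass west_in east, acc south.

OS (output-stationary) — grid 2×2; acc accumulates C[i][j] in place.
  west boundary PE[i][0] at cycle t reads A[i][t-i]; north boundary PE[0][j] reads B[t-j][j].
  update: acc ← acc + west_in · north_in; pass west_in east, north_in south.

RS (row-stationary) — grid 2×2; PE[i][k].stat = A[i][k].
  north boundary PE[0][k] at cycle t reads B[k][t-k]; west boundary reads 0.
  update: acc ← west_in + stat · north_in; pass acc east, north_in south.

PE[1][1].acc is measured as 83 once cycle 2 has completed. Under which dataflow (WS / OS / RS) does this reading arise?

WS [2×2] PE[1][1] across cycles:
  @0  [1,1]  acc 0  |  →0  ↓0
  @1  [1,1]  acc 0  |  →0  ↓0
  @2  [1,1]  acc 83  |  →5  ↓83
OS [2×2] PE[1][1] across cycles:
  @0  [1,1]  acc 0  |  →0  ↓0
  @1  [1,1]  acc 0  |  →0  ↓0
  @2  [1,1]  acc 18  |  →3  ↓6
RS [2×2] PE[1][1] across cycles:
  @0  [1,1]  acc 0  |  →0  ↓0
  @1  [1,1]  acc 0  |  →0  ↓0
  @2  [1,1]  acc 58  |  →58  ↓8

dataflow = WS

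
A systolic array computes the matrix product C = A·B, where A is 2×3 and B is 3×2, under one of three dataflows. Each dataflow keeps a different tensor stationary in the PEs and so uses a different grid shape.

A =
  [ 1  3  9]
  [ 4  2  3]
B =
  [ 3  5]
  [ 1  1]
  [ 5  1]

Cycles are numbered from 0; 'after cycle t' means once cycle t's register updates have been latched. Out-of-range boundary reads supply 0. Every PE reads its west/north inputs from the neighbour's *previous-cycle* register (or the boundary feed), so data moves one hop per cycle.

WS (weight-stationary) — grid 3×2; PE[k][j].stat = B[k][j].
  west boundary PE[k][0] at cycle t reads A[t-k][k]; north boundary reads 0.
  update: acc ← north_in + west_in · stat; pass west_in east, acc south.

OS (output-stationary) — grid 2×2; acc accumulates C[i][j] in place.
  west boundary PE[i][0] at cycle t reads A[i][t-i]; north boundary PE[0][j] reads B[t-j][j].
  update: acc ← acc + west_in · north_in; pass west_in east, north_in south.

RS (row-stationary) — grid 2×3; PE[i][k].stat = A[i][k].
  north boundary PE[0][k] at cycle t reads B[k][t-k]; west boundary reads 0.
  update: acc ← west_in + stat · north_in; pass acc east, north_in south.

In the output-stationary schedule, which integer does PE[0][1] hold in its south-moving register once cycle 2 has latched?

OS 2×2: PE[0][1] cycle-by-cycle (with neighbour feeds):
  cycle 0: PE[0][0] → acc 3, east 1, south 3
  cycle 0: PE[0][1] → acc 0, east 0, south 0
  cycle 1: PE[0][0] → acc 6, east 3, south 1
  cycle 1: PE[0][1] → acc 5, east 1, south 5
  cycle 2: PE[0][0] → acc 51, east 9, south 5
  cycle 2: PE[0][1] → acc 8, east 3, south 1

register = 1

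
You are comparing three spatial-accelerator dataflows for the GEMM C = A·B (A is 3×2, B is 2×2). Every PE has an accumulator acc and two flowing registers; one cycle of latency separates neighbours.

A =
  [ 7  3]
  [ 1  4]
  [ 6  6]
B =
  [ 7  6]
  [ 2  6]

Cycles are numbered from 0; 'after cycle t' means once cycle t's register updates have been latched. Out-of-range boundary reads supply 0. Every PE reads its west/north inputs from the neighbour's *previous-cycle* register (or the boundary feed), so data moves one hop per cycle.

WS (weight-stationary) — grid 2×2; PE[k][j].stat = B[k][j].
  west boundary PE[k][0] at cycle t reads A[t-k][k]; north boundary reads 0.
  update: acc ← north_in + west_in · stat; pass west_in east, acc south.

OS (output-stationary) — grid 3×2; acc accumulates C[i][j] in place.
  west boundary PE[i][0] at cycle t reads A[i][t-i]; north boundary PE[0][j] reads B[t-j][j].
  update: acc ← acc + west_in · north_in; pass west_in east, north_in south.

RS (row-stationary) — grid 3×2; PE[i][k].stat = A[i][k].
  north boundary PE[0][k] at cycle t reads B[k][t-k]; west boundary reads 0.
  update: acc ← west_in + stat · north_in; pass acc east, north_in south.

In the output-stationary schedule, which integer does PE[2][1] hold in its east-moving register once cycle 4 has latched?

register = 6

OS on a 3×2 grid — tracing PE[2][1] and its feeders:
  step 0 · PE1,1: acc=0; fwd→0 fwd↓0
  step 0 · PE2,0: acc=0; fwd→0 fwd↓0
  step 0 · PE2,1: acc=0; fwd→0 fwd↓0
  step 1 · PE1,1: acc=0; fwd→0 fwd↓0
  step 1 · PE2,0: acc=0; fwd→0 fwd↓0
  step 1 · PE2,1: acc=0; fwd→0 fwd↓0
  step 2 · PE1,1: acc=6; fwd→1 fwd↓6
  step 2 · PE2,0: acc=42; fwd→6 fwd↓7
  step 2 · PE2,1: acc=0; fwd→0 fwd↓0
  step 3 · PE1,1: acc=30; fwd→4 fwd↓6
  step 3 · PE2,0: acc=54; fwd→6 fwd↓2
  step 3 · PE2,1: acc=36; fwd→6 fwd↓6
  step 4 · PE1,1: acc=30; fwd→0 fwd↓0
  step 4 · PE2,0: acc=54; fwd→0 fwd↓0
  step 4 · PE2,1: acc=72; fwd→6 fwd↓6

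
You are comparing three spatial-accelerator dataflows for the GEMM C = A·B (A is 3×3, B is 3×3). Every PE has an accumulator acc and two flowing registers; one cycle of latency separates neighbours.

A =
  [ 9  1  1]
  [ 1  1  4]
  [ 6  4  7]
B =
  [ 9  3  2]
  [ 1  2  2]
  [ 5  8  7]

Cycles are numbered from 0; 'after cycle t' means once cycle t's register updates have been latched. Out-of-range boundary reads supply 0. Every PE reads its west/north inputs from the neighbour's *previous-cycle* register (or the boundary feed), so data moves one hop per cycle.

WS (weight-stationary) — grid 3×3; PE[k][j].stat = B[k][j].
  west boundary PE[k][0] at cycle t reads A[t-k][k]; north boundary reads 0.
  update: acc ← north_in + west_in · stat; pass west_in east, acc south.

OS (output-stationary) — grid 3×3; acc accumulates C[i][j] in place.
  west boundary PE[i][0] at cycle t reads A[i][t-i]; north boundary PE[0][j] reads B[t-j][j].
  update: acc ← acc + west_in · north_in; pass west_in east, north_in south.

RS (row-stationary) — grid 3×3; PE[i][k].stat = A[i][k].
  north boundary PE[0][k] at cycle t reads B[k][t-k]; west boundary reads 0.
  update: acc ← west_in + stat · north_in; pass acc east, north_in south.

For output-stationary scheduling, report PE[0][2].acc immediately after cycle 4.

PE[0][2].acc = 27

OS on a 3×3 grid — tracing PE[0][2] and its feeders:
  @0  [0,1]  acc 0  |  →0  ↓0
  @0  [0,2]  acc 0  |  →0  ↓0
  @1  [0,1]  acc 27  |  →9  ↓3
  @1  [0,2]  acc 0  |  →0  ↓0
  @2  [0,1]  acc 29  |  →1  ↓2
  @2  [0,2]  acc 18  |  →9  ↓2
  @3  [0,1]  acc 37  |  →1  ↓8
  @3  [0,2]  acc 20  |  →1  ↓2
  @4  [0,1]  acc 37  |  →0  ↓0
  @4  [0,2]  acc 27  |  →1  ↓7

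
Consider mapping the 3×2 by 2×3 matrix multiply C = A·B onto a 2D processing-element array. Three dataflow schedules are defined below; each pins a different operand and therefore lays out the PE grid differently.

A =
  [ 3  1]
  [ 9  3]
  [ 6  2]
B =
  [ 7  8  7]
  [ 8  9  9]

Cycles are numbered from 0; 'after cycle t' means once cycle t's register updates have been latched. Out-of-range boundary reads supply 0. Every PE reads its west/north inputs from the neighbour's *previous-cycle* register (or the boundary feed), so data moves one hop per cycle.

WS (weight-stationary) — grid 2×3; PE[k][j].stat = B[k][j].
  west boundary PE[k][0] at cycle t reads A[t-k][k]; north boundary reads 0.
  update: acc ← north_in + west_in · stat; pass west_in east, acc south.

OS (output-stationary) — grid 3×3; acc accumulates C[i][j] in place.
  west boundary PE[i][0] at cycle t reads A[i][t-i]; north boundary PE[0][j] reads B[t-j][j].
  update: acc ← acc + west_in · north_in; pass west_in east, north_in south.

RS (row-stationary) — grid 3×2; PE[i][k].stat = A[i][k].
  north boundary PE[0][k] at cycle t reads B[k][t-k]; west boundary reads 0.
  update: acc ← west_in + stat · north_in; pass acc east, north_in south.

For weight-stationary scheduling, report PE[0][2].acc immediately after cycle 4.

PE[0][2].acc = 42

Tracing WS — 2×3 array, target PE[0][2]:
  @0  [0,1]  acc 0  |  →0  ↓0
  @0  [0,2]  acc 0  |  →0  ↓0
  @1  [0,1]  acc 24  |  →3  ↓24
  @1  [0,2]  acc 0  |  →0  ↓0
  @2  [0,1]  acc 72  |  →9  ↓72
  @2  [0,2]  acc 21  |  →3  ↓21
  @3  [0,1]  acc 48  |  →6  ↓48
  @3  [0,2]  acc 63  |  →9  ↓63
  @4  [0,1]  acc 0  |  →0  ↓0
  @4  [0,2]  acc 42  |  →6  ↓42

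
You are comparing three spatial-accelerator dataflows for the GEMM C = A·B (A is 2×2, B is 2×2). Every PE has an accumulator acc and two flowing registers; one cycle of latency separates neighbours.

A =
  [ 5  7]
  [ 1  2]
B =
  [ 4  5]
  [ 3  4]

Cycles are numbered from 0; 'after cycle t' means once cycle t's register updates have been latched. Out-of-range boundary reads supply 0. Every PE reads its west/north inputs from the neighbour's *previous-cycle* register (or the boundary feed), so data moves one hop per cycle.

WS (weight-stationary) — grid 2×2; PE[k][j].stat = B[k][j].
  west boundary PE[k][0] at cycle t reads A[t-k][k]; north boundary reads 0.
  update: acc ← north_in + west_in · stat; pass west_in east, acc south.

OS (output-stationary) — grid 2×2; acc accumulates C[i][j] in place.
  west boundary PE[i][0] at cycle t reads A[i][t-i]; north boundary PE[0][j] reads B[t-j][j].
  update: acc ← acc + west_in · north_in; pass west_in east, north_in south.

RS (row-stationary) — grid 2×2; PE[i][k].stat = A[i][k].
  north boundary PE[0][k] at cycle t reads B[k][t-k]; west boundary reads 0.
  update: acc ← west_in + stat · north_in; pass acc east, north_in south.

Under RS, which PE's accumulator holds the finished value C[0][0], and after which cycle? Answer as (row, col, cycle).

(row, col, cycle) = (0, 1, 1)

Under RS, C[0][0] lands at PE[0][1]:
  0: (0,1).acc=0  regs=<0,0>
  1: (0,1).acc=41  regs=<41,3>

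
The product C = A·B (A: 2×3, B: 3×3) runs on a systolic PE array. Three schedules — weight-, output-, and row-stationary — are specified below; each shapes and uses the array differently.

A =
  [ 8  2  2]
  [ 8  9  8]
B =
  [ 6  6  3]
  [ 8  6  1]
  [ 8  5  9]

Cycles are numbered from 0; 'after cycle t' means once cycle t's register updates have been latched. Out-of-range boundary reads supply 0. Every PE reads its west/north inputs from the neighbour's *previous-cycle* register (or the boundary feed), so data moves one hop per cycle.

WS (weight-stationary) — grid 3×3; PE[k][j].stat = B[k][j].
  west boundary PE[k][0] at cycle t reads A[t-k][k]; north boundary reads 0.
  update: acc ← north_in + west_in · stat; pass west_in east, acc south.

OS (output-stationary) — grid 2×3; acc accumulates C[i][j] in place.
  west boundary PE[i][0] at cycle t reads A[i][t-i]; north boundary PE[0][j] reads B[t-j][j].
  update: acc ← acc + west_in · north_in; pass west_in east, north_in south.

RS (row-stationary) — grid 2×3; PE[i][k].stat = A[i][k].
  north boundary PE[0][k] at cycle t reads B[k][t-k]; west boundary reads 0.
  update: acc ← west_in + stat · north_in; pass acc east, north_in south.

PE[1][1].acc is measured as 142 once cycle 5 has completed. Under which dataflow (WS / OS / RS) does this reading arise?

WS (3×3 grid), PE[1][1]:
  0: (1,1).acc=0  regs=<0,0>
  1: (1,1).acc=0  regs=<0,0>
  2: (1,1).acc=60  regs=<2,60>
  3: (1,1).acc=102  regs=<9,102>
  4: (1,1).acc=0  regs=<0,0>
  5: (1,1).acc=0  regs=<0,0>
OS (2×3 grid), PE[1][1]:
  0: (1,1).acc=0  regs=<0,0>
  1: (1,1).acc=0  regs=<0,0>
  2: (1,1).acc=48  regs=<8,6>
  3: (1,1).acc=102  regs=<9,6>
  4: (1,1).acc=142  regs=<8,5>
  5: (1,1).acc=142  regs=<0,0>
RS (2×3 grid), PE[1][1]:
  0: (1,1).acc=0  regs=<0,0>
  1: (1,1).acc=0  regs=<0,0>
  2: (1,1).acc=120  regs=<120,8>
  3: (1,1).acc=102  regs=<102,6>
  4: (1,1).acc=33  regs=<33,1>
  5: (1,1).acc=0  regs=<0,0>

dataflow = OS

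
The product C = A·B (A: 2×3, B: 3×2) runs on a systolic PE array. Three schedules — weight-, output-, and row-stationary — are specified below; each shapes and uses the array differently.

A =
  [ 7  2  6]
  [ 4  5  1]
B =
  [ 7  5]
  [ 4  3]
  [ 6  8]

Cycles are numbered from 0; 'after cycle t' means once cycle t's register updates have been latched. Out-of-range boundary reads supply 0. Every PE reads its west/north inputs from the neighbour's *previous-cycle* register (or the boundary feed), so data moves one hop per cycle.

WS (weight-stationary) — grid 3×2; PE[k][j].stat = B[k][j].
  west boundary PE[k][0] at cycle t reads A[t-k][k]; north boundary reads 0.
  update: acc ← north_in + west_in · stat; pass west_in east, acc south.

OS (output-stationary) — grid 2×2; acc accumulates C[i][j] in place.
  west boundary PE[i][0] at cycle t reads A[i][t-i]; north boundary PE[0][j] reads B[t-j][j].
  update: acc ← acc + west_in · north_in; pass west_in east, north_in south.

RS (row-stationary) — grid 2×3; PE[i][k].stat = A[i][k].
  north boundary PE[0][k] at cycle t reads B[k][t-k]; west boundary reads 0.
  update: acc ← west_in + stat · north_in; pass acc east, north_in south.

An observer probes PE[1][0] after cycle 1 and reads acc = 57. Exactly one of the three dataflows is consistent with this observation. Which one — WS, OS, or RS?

dataflow = WS

— WS: 3×2; PE[1][0] trace:
  after 0 — PE[1][0] acc=0, pass-E 0, pass-S 0
  after 1 — PE[1][0] acc=57, pass-E 2, pass-S 57
— OS: 2×2; PE[1][0] trace:
  after 0 — PE[1][0] acc=0, pass-E 0, pass-S 0
  after 1 — PE[1][0] acc=28, pass-E 4, pass-S 7
— RS: 2×3; PE[1][0] trace:
  after 0 — PE[1][0] acc=0, pass-E 0, pass-S 0
  after 1 — PE[1][0] acc=28, pass-E 28, pass-S 7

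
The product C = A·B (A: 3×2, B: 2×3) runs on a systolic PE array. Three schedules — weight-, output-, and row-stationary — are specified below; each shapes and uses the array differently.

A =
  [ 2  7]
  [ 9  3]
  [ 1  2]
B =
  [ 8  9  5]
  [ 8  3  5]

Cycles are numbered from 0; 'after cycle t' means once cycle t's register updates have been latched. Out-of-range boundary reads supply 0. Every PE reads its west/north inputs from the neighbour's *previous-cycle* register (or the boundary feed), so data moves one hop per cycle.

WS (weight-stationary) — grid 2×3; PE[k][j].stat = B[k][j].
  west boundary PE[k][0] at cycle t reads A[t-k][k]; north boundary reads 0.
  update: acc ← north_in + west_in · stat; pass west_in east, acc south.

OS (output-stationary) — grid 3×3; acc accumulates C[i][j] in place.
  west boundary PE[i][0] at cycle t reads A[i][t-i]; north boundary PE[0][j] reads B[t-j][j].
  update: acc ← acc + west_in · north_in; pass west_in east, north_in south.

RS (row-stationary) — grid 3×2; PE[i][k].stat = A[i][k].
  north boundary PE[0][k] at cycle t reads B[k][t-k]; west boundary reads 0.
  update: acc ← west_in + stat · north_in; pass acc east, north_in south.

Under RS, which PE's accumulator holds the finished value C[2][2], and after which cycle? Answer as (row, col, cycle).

RS: C[2][2] accumulates in PE[2][1]:
  [0] (2,1) acc=0 (h:0 v:0)
  [1] (2,1) acc=0 (h:0 v:0)
  [2] (2,1) acc=0 (h:0 v:0)
  [3] (2,1) acc=24 (h:24 v:8)
  [4] (2,1) acc=15 (h:15 v:3)
  [5] (2,1) acc=15 (h:15 v:5)

(row, col, cycle) = (2, 1, 5)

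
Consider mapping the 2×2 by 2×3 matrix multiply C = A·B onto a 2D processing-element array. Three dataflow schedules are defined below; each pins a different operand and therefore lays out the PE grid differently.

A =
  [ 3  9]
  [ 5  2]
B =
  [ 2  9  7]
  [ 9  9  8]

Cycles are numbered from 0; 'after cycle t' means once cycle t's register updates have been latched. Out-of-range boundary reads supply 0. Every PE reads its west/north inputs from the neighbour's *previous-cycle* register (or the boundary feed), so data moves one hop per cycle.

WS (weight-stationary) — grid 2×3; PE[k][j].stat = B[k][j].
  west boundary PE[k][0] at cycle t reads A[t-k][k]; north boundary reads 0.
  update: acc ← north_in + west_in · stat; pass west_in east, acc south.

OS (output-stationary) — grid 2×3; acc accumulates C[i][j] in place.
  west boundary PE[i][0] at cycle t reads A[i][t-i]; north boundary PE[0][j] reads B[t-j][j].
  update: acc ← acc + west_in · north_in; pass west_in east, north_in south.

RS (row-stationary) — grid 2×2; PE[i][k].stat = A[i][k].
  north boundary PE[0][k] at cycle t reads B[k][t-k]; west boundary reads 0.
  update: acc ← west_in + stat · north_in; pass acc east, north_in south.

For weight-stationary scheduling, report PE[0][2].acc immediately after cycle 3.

WS on a 2×3 grid — tracing PE[0][2] and its feeders:
  @0  [0,1]  acc 0  |  →0  ↓0
  @0  [0,2]  acc 0  |  →0  ↓0
  @1  [0,1]  acc 27  |  →3  ↓27
  @1  [0,2]  acc 0  |  →0  ↓0
  @2  [0,1]  acc 45  |  →5  ↓45
  @2  [0,2]  acc 21  |  →3  ↓21
  @3  [0,1]  acc 0  |  →0  ↓0
  @3  [0,2]  acc 35  |  →5  ↓35

PE[0][2].acc = 35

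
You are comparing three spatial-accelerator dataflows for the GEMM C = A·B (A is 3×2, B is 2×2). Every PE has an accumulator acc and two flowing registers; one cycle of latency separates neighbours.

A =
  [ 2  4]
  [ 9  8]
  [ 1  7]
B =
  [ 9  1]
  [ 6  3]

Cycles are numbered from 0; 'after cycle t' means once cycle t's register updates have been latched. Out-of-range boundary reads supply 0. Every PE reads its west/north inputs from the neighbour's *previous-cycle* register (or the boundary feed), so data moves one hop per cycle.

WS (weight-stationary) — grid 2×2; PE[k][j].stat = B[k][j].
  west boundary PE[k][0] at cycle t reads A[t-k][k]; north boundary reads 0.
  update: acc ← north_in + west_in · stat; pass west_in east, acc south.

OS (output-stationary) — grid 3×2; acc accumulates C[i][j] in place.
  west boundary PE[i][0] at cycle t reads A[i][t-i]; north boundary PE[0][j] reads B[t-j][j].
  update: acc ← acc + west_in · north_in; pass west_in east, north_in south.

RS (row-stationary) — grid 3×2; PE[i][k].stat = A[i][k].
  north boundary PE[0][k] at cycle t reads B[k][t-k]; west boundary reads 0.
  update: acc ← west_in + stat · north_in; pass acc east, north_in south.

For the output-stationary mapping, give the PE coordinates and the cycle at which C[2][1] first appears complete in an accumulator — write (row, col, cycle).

Under OS, C[2][1] lands at PE[2][1]:
  step 0 · PE2,1: acc=0; fwd→0 fwd↓0
  step 1 · PE2,1: acc=0; fwd→0 fwd↓0
  step 2 · PE2,1: acc=0; fwd→0 fwd↓0
  step 3 · PE2,1: acc=1; fwd→1 fwd↓1
  step 4 · PE2,1: acc=22; fwd→7 fwd↓3

(row, col, cycle) = (2, 1, 4)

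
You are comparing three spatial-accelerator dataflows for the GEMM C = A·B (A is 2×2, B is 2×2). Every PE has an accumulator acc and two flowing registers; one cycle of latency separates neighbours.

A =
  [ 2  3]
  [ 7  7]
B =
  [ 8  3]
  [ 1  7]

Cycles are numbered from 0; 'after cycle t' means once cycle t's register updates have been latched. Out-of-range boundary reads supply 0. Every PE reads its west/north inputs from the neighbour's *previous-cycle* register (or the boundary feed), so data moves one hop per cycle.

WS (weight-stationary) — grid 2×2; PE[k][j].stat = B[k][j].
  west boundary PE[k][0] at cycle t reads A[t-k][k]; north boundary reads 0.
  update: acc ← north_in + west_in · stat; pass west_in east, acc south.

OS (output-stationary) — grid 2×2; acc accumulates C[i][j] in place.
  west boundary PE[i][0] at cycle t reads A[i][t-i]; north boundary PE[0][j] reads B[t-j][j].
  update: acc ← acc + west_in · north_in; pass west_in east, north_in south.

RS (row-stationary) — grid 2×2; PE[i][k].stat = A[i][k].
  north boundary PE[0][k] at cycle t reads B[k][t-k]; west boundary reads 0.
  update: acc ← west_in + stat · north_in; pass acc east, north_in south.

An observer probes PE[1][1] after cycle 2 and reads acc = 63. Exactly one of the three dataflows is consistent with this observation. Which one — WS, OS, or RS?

— WS: 2×2; PE[1][1] trace:
  [0] (1,1) acc=0 (h:0 v:0)
  [1] (1,1) acc=0 (h:0 v:0)
  [2] (1,1) acc=27 (h:3 v:27)
— OS: 2×2; PE[1][1] trace:
  [0] (1,1) acc=0 (h:0 v:0)
  [1] (1,1) acc=0 (h:0 v:0)
  [2] (1,1) acc=21 (h:7 v:3)
— RS: 2×2; PE[1][1] trace:
  [0] (1,1) acc=0 (h:0 v:0)
  [1] (1,1) acc=0 (h:0 v:0)
  [2] (1,1) acc=63 (h:63 v:1)

dataflow = RS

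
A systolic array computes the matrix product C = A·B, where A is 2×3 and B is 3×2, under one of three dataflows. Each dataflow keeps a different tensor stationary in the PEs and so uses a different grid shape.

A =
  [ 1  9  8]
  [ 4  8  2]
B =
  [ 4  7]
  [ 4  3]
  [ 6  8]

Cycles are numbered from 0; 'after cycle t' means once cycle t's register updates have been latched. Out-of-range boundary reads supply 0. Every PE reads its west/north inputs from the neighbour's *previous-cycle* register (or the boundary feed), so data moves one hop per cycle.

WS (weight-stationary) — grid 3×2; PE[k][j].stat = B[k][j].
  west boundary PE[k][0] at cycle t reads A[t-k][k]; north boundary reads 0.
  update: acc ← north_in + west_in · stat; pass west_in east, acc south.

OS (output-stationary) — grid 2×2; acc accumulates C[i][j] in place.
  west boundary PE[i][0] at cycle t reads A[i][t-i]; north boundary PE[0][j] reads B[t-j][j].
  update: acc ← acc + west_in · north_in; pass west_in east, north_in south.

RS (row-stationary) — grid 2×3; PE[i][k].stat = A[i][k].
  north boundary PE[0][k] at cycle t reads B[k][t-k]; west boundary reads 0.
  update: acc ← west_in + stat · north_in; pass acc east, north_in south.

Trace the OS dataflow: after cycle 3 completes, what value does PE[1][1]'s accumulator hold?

OS on a 2×2 grid — tracing PE[1][1] and its feeders:
  cycle 0: PE[0][1] → acc 0, east 0, south 0
  cycle 0: PE[1][0] → acc 0, east 0, south 0
  cycle 0: PE[1][1] → acc 0, east 0, south 0
  cycle 1: PE[0][1] → acc 7, east 1, south 7
  cycle 1: PE[1][0] → acc 16, east 4, south 4
  cycle 1: PE[1][1] → acc 0, east 0, south 0
  cycle 2: PE[0][1] → acc 34, east 9, south 3
  cycle 2: PE[1][0] → acc 48, east 8, south 4
  cycle 2: PE[1][1] → acc 28, east 4, south 7
  cycle 3: PE[0][1] → acc 98, east 8, south 8
  cycle 3: PE[1][0] → acc 60, east 2, south 6
  cycle 3: PE[1][1] → acc 52, east 8, south 3

PE[1][1].acc = 52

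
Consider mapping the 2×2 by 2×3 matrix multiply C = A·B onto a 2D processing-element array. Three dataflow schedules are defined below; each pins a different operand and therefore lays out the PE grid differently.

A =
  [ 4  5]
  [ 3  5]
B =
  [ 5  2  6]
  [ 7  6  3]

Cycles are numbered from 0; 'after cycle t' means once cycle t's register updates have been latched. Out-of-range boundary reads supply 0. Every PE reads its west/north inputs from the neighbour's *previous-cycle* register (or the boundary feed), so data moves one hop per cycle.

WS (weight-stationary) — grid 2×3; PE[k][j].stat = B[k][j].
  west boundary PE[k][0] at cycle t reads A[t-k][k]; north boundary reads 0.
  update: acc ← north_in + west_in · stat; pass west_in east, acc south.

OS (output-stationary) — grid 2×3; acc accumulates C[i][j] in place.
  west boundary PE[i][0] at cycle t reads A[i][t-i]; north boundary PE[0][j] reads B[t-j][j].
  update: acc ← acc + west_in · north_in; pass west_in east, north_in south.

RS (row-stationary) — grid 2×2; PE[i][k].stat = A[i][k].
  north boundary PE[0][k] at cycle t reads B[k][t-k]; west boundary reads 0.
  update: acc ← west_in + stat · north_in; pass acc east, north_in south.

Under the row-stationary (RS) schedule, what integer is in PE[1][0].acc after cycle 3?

PE[1][0].acc = 18

RS (2×2). Following PE[1][0] plus its west/north inputs:
  0: (0,0).acc=20  regs=<20,5>
  0: (1,0).acc=0  regs=<0,0>
  1: (0,0).acc=8  regs=<8,2>
  1: (1,0).acc=15  regs=<15,5>
  2: (0,0).acc=24  regs=<24,6>
  2: (1,0).acc=6  regs=<6,2>
  3: (0,0).acc=0  regs=<0,0>
  3: (1,0).acc=18  regs=<18,6>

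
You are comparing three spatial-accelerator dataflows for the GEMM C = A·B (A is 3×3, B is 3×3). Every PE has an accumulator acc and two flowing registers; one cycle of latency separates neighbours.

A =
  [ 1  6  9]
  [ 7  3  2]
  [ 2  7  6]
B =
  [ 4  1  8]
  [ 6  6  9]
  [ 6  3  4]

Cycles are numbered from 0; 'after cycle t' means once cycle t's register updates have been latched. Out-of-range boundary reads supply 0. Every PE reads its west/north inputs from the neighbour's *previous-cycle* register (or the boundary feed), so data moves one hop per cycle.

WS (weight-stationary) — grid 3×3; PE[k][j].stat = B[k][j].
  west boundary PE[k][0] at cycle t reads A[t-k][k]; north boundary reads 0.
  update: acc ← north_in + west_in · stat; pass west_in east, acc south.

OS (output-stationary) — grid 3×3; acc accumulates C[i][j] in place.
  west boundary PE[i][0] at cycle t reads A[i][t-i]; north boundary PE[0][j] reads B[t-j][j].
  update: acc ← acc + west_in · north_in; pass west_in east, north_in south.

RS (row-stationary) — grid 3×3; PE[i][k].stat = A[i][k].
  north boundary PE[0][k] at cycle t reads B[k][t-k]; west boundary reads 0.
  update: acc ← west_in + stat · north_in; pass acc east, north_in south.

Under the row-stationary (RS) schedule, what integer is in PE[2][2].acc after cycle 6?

PE[2][2].acc = 103

RS (3×3). Following PE[2][2] plus its west/north inputs:
  step 0 · PE1,2: acc=0; fwd→0 fwd↓0
  step 0 · PE2,1: acc=0; fwd→0 fwd↓0
  step 0 · PE2,2: acc=0; fwd→0 fwd↓0
  step 1 · PE1,2: acc=0; fwd→0 fwd↓0
  step 1 · PE2,1: acc=0; fwd→0 fwd↓0
  step 1 · PE2,2: acc=0; fwd→0 fwd↓0
  step 2 · PE1,2: acc=0; fwd→0 fwd↓0
  step 2 · PE2,1: acc=0; fwd→0 fwd↓0
  step 2 · PE2,2: acc=0; fwd→0 fwd↓0
  step 3 · PE1,2: acc=58; fwd→58 fwd↓6
  step 3 · PE2,1: acc=50; fwd→50 fwd↓6
  step 3 · PE2,2: acc=0; fwd→0 fwd↓0
  step 4 · PE1,2: acc=31; fwd→31 fwd↓3
  step 4 · PE2,1: acc=44; fwd→44 fwd↓6
  step 4 · PE2,2: acc=86; fwd→86 fwd↓6
  step 5 · PE1,2: acc=91; fwd→91 fwd↓4
  step 5 · PE2,1: acc=79; fwd→79 fwd↓9
  step 5 · PE2,2: acc=62; fwd→62 fwd↓3
  step 6 · PE1,2: acc=0; fwd→0 fwd↓0
  step 6 · PE2,1: acc=0; fwd→0 fwd↓0
  step 6 · PE2,2: acc=103; fwd→103 fwd↓4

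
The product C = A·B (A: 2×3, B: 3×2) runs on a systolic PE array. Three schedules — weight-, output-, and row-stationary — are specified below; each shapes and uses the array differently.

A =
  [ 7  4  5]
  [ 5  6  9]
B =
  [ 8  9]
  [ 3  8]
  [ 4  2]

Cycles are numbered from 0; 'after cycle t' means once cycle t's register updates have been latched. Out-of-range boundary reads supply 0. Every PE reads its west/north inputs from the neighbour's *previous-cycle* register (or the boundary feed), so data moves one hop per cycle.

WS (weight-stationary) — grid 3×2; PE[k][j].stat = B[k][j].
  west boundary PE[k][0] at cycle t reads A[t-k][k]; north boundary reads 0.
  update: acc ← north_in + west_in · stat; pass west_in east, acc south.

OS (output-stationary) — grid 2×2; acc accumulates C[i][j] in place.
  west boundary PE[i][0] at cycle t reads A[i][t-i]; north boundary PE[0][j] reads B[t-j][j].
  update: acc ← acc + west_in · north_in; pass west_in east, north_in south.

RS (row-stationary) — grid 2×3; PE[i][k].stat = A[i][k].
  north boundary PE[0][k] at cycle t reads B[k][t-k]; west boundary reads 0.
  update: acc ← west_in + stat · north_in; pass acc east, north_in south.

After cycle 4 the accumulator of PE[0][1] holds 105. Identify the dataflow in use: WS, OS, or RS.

WS (3×2 grid), PE[0][1]:
  t=0 PE[0][1]: acc=0 h=0 v=0
  t=1 PE[0][1]: acc=63 h=7 v=63
  t=2 PE[0][1]: acc=45 h=5 v=45
  t=3 PE[0][1]: acc=0 h=0 v=0
  t=4 PE[0][1]: acc=0 h=0 v=0
OS (2×2 grid), PE[0][1]:
  t=0 PE[0][1]: acc=0 h=0 v=0
  t=1 PE[0][1]: acc=63 h=7 v=9
  t=2 PE[0][1]: acc=95 h=4 v=8
  t=3 PE[0][1]: acc=105 h=5 v=2
  t=4 PE[0][1]: acc=105 h=0 v=0
RS (2×3 grid), PE[0][1]:
  t=0 PE[0][1]: acc=0 h=0 v=0
  t=1 PE[0][1]: acc=68 h=68 v=3
  t=2 PE[0][1]: acc=95 h=95 v=8
  t=3 PE[0][1]: acc=0 h=0 v=0
  t=4 PE[0][1]: acc=0 h=0 v=0

dataflow = OS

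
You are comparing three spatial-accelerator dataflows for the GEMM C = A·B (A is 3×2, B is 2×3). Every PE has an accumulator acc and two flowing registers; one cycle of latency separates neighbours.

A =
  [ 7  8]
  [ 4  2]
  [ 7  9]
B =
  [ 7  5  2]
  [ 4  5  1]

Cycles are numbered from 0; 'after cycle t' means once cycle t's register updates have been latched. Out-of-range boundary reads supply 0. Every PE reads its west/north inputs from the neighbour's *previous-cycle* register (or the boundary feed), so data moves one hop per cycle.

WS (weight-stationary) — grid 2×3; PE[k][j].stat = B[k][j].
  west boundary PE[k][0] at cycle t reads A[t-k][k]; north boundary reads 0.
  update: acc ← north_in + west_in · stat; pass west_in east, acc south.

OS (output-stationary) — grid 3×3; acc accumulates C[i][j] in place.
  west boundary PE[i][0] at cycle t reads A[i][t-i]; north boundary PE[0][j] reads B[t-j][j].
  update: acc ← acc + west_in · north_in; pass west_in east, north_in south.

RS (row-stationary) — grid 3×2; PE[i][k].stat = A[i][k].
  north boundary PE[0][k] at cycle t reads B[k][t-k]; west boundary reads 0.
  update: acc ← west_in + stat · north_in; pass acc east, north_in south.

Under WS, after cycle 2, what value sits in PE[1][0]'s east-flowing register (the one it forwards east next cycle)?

Tracing WS — 2×3 array, target PE[1][0]:
  c0 r0c0: 49 / 7 / 49
  c0 r1c0: 0 / 0 / 0
  c1 r0c0: 28 / 4 / 28
  c1 r1c0: 81 / 8 / 81
  c2 r0c0: 49 / 7 / 49
  c2 r1c0: 36 / 2 / 36

register = 2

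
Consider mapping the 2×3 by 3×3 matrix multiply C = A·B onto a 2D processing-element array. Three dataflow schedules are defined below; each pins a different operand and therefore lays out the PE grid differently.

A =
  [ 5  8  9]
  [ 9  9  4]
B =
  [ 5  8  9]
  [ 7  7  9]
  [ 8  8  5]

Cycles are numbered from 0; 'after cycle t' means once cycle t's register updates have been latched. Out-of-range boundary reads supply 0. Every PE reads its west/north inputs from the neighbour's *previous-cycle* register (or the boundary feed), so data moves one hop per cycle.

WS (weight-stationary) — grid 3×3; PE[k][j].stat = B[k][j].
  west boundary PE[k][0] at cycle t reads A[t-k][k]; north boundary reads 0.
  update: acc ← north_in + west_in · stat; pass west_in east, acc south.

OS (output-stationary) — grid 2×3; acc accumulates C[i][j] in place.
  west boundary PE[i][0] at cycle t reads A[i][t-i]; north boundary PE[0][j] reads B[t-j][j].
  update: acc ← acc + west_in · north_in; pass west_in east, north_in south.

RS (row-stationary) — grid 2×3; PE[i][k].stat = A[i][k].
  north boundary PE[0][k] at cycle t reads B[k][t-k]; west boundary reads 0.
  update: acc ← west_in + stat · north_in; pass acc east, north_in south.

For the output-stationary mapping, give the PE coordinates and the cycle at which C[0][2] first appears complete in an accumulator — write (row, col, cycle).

OS — PE[0][2] is where C[0][2] collects:
  [0] (0,2) acc=0 (h:0 v:0)
  [1] (0,2) acc=0 (h:0 v:0)
  [2] (0,2) acc=45 (h:5 v:9)
  [3] (0,2) acc=117 (h:8 v:9)
  [4] (0,2) acc=162 (h:9 v:5)

(row, col, cycle) = (0, 2, 4)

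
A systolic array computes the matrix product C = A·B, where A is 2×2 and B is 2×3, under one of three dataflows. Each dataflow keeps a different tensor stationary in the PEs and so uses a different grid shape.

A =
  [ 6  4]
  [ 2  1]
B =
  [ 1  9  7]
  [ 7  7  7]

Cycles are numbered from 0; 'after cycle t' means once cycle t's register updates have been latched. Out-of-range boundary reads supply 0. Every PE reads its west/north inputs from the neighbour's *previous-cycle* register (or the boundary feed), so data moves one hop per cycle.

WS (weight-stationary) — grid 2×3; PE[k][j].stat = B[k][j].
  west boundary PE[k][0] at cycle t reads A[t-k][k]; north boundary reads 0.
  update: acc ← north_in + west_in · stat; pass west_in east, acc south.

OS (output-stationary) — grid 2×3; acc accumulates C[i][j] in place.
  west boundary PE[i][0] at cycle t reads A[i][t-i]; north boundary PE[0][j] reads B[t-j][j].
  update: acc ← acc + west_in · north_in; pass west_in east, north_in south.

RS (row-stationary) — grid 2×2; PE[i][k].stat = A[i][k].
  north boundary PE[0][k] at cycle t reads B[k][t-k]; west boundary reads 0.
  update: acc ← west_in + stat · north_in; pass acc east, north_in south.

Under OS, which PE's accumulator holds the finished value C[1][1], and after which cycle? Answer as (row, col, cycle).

(row, col, cycle) = (1, 1, 3)

Under OS, C[1][1] lands at PE[1][1]:
  @0  [1,1]  acc 0  |  →0  ↓0
  @1  [1,1]  acc 0  |  →0  ↓0
  @2  [1,1]  acc 18  |  →2  ↓9
  @3  [1,1]  acc 25  |  →1  ↓7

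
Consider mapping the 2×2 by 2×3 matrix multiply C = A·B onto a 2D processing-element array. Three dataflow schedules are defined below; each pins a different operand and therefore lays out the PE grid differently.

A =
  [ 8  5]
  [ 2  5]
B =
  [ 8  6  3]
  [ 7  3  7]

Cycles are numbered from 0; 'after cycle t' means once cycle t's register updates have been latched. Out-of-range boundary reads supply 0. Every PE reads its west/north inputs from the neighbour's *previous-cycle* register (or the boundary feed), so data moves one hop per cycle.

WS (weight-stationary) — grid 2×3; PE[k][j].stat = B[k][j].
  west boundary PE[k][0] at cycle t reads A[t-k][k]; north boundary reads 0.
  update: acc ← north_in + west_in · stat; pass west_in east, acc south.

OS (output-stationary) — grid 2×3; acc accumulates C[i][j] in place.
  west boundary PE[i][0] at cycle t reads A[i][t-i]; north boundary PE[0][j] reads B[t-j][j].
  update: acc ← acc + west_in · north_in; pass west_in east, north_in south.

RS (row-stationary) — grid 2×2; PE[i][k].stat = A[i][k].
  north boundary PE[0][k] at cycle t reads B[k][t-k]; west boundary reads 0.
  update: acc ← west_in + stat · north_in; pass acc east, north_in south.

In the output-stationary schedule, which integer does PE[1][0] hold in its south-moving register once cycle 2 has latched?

register = 7

OS (2×3). Following PE[1][0] plus its west/north inputs:
  step 0 · PE0,0: acc=64; fwd→8 fwd↓8
  step 0 · PE1,0: acc=0; fwd→0 fwd↓0
  step 1 · PE0,0: acc=99; fwd→5 fwd↓7
  step 1 · PE1,0: acc=16; fwd→2 fwd↓8
  step 2 · PE0,0: acc=99; fwd→0 fwd↓0
  step 2 · PE1,0: acc=51; fwd→5 fwd↓7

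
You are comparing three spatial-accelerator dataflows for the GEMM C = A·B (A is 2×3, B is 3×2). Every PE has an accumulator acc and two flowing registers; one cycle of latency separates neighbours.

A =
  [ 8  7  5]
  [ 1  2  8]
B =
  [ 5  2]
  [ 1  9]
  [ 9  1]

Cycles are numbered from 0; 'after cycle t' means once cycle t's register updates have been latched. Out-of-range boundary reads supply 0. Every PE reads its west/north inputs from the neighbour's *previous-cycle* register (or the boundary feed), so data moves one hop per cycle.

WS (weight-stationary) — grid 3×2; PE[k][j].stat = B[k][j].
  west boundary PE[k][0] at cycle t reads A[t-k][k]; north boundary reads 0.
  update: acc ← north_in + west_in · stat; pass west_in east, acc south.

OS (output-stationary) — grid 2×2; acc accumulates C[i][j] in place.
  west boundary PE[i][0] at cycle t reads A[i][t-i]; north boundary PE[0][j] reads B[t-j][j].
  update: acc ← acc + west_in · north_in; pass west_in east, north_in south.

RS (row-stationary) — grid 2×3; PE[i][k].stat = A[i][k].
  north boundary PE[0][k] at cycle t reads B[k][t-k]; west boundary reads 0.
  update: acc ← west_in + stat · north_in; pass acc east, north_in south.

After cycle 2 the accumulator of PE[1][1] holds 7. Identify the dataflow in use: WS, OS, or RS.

WS [3×2] PE[1][1] across cycles:
  0: (1,1).acc=0  regs=<0,0>
  1: (1,1).acc=0  regs=<0,0>
  2: (1,1).acc=79  regs=<7,79>
OS [2×2] PE[1][1] across cycles:
  0: (1,1).acc=0  regs=<0,0>
  1: (1,1).acc=0  regs=<0,0>
  2: (1,1).acc=2  regs=<1,2>
RS [2×3] PE[1][1] across cycles:
  0: (1,1).acc=0  regs=<0,0>
  1: (1,1).acc=0  regs=<0,0>
  2: (1,1).acc=7  regs=<7,1>

dataflow = RS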